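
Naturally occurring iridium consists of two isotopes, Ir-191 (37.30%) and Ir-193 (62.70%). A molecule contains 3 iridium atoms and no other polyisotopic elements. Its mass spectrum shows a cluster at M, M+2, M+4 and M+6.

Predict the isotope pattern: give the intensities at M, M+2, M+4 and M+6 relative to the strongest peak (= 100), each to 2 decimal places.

Expanding (0.3730 + 0.6270)^3:
P(M) = 0.3730^3 = 0.051895
P(M+2) = 3 × 0.3730^2 × 0.6270^1 = 0.261702
P(M+4) = 3 × 0.3730^1 × 0.6270^2 = 0.439911
P(M+6) = 0.6270^3 = 0.246492
The M+4 peak is largest (0.439911); scaling to 100 gives 11.80 : 59.49 : 100.00 : 56.03.

11.80 : 59.49 : 100.00 : 56.03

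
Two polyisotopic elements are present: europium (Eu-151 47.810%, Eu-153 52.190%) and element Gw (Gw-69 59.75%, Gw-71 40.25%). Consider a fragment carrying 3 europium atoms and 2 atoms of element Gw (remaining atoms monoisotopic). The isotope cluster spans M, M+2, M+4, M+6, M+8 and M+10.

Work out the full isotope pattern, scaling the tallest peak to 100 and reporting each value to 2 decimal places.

Europium pattern (n=3): 0.10928391 : 0.3578871 : 0.39067407 : 0.14215492
Element Gw pattern (n=2): 0.35700625 : 0.4809875 : 0.16200625
Convolve the two distributions (both contribute in 2-u steps):
  M: 0.10928391×0.35700625 = 0.039015
  M+2: 0.10928391×0.4809875 + 0.3578871×0.35700625 = 0.180332
  M+4: 0.10928391×0.16200625 + 0.3578871×0.4809875 + 0.39067407×0.35700625 = 0.329317
  M+6: 0.3578871×0.16200625 + 0.39067407×0.4809875 + 0.14215492×0.35700625 = 0.296639
  M+8: 0.39067407×0.16200625 + 0.14215492×0.4809875 = 0.131666
  M+10: 0.14215492×0.16200625 = 0.023030
Scale to base peak (0.329317) = 100: 11.85 : 54.76 : 100.00 : 90.08 : 39.98 : 6.99

11.85 : 54.76 : 100.00 : 90.08 : 39.98 : 6.99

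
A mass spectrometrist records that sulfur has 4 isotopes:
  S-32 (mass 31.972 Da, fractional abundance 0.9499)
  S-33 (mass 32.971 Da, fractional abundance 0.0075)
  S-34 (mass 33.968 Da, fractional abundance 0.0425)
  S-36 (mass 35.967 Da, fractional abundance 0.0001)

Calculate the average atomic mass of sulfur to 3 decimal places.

Weight each isotope mass by its fractional abundance: 0.9499 × 31.972 + 0.0075 × 32.971 + 0.0425 × 33.968 + 0.0001 × 35.967
= 30.3702 + 0.2473 + 1.4436 + 0.0036 = 32.0647 Da

32.065 Da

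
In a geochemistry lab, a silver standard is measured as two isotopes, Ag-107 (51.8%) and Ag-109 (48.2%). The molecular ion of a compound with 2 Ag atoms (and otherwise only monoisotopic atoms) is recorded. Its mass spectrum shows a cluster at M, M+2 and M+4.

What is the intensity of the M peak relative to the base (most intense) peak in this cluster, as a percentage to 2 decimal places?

53.73%

Binomial terms of (0.518 + 0.482)^2: M 0.2683, M+2 0.4994, M+4 0.2323 → M+2 is the base peak.
P(M+2) = C(2,1) × 0.518^1 × 0.482^1 = 2 × 0.5180 × 0.4820 = 0.499352 (base)
P(M) = C(2,0) × 0.518^2 × 0.482^0 = 1 × 0.268324 × 1.0000 = 0.268324
Relative intensity = 0.268324 / 0.499352 × 100 = 53.73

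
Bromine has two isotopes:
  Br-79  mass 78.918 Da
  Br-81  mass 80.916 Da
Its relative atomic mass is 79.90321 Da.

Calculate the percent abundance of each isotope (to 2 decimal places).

With x = fraction of Br-79 (so Br-81 is 1 − x):
78.918·x + 80.916·(1 − x) = 79.90321
(78.918 − 80.916)·x = 79.90321 − 80.916
x = -1.01279 / -1.998 = 0.50690 → 50.69% Br-79, 49.31% Br-81.

Br-79: 50.69%, Br-81: 49.31%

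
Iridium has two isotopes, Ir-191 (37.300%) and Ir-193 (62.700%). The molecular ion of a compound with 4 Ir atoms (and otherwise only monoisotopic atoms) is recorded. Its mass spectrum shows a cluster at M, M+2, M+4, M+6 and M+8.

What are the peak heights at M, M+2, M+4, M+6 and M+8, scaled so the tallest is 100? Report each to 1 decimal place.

Expanding (0.37300 + 0.62700)^4:
P(M) = 0.37300^4 = 0.019357
P(M+2) = 4 × 0.37300^3 × 0.62700^1 = 0.130153
P(M+4) = 6 × 0.37300^2 × 0.62700^2 = 0.328174
P(M+6) = 4 × 0.37300^1 × 0.62700^3 = 0.367766
P(M+8) = 0.62700^4 = 0.154550
The M+6 peak is largest (0.367766); scaling to 100 gives 5.3 : 35.4 : 89.2 : 100.0 : 42.0.

5.3 : 35.4 : 89.2 : 100.0 : 42.0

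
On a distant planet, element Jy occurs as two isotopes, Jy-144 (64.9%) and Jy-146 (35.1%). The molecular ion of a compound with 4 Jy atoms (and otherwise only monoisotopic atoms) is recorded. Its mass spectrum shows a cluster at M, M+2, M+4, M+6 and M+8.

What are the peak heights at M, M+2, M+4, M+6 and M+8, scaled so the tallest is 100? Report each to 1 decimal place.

Expanding (0.649 + 0.351)^4:
P(M) = 0.649^4 = 0.177410
P(M+2) = 4 × 0.649^3 × 0.351^1 = 0.383797
P(M+4) = 6 × 0.649^2 × 0.351^2 = 0.311354
P(M+6) = 4 × 0.649^1 × 0.351^3 = 0.112260
P(M+8) = 0.351^4 = 0.015178
The M+2 peak is largest (0.383797); scaling to 100 gives 46.2 : 100.0 : 81.1 : 29.2 : 4.0.

46.2 : 100.0 : 81.1 : 29.2 : 4.0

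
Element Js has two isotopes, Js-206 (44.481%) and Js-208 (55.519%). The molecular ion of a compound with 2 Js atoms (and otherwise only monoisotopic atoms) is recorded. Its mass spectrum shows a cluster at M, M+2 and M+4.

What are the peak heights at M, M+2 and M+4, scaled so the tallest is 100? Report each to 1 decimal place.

40.1 : 100.0 : 62.4

Each Js atom is independently Js-206 (p = 0.44481) or Js-208 (q = 0.55519); the cluster is the binomial expansion (p + q)^2.
P(M) = 0.44481^2 = 0.197856
P(M+2) = 2 × 0.44481^1 × 0.55519^1 = 0.493908
P(M+4) = 0.55519^2 = 0.308236
The M+2 peak is largest (0.493908); scaling to 100 gives 40.1 : 100.0 : 62.4.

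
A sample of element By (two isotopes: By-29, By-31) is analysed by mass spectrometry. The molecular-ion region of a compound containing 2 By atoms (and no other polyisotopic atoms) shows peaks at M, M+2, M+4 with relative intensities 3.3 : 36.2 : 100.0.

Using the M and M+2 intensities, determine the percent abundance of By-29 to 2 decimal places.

Let p = fractional abundance of By-29. I(M+2)/I(M) = [C(2,1)·p^1·(1−p)] / p^2 = 2·(1−p)/p = 36.2/3.3 = 10.9697
(1−p)/p = 10.9697/2 = 5.4848  ⇒  p = 1/(1 + 5.4848) = 0.1542
By-29: 15.42%, By-31: 84.58%.

15.42%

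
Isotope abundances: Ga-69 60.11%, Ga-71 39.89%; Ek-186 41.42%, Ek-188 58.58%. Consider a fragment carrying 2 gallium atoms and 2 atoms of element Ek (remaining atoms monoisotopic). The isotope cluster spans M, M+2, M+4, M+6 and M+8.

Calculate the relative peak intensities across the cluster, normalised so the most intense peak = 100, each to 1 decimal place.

16.1 : 67.1 : 100.0 : 63.0 : 14.2

Gallium pattern (n=2): 0.36132121 : 0.47955758 : 0.15912121
Element Ek pattern (n=2): 0.17156164 : 0.48527672 : 0.34316164
Convolve the two distributions (both contribute in 2-u steps):
  M: 0.36132121×0.17156164 = 0.061989
  M+2: 0.36132121×0.48527672 + 0.47955758×0.17156164 = 0.257614
  M+4: 0.36132121×0.34316164 + 0.47955758×0.48527672 + 0.15912121×0.17156164 = 0.384009
  M+6: 0.47955758×0.34316164 + 0.15912121×0.48527672 = 0.241784
  M+8: 0.15912121×0.34316164 = 0.054604
Scale to base peak (0.384009) = 100: 16.1 : 67.1 : 100.0 : 63.0 : 14.2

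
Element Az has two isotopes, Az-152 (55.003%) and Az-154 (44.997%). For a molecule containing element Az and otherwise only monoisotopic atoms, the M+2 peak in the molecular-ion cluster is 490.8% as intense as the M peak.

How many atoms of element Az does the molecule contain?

For n independent Az atoms, I(M+2)/I(M) = n · (abundance Az-154) / (abundance Az-152) = n · 0.44997/0.55003.
n = 4.908 × 0.55003/0.44997 = 6.00 ≈ 6

6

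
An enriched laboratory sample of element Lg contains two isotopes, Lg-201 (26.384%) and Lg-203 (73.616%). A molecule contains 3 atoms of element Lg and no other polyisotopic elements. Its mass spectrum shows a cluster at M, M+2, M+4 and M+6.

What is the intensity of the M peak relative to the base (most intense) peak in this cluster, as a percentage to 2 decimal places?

4.28%

Term probabilities: M 0.0184, M+2 0.1537, M+4 0.4289, M+6 0.3989. Base peak = M+4.
P(M+4) = C(3,2) × 0.26384^1 × 0.73616^2 = 3 × 0.26384 × 0.54193155 = 0.428950 (base)
P(M) = C(3,0) × 0.26384^3 × 0.73616^0 = 1 × 0.01836631 × 1.0000 = 0.018366
Relative intensity = 0.018366 / 0.428950 × 100 = 4.28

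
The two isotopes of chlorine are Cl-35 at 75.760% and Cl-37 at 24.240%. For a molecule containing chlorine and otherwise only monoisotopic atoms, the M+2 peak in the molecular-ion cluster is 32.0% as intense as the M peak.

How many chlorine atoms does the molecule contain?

1

With n Cl atoms, P(M+2)/P(M) = C(n,1)·p^(n−1)q / p^n = n·q/p = n · 0.24240/0.75760.
n = 0.320 × 0.75760/0.24240 = 1.00 ≈ 1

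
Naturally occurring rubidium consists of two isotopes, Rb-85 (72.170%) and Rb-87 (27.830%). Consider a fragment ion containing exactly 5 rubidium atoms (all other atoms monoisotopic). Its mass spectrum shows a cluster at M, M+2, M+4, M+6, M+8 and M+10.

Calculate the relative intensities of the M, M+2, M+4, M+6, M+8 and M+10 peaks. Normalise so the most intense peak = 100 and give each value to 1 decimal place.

The 5 Rb atoms are independent, so intensities follow the terms of (0.72170 + 0.27830)^5.
P(M) = 0.72170^5 = 0.195787
P(M+2) = 5 × 0.72170^4 × 0.27830^1 = 0.377494
P(M+4) = 10 × 0.72170^3 × 0.27830^2 = 0.291136
P(M+6) = 10 × 0.72170^2 × 0.27830^3 = 0.112267
P(M+8) = 5 × 0.72170^1 × 0.27830^4 = 0.021646
P(M+10) = 0.27830^5 = 0.001669
The M+2 peak is largest (0.377494); scaling to 100 gives 51.9 : 100.0 : 77.1 : 29.7 : 5.7 : 0.4.

51.9 : 100.0 : 77.1 : 29.7 : 5.7 : 0.4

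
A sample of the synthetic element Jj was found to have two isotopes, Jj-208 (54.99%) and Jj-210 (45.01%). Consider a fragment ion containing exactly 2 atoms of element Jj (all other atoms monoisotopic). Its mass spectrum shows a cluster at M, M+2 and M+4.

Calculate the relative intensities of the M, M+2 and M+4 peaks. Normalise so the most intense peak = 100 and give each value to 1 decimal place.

61.1 : 100.0 : 40.9

The 2 Jj atoms are independent, so intensities follow the terms of (0.5499 + 0.4501)^2.
P(M) = 0.5499^2 = 0.302390
P(M+2) = 2 × 0.5499^1 × 0.4501^1 = 0.495020
P(M+4) = 0.4501^2 = 0.202590
The M+2 peak is largest (0.495020); scaling to 100 gives 61.1 : 100.0 : 40.9.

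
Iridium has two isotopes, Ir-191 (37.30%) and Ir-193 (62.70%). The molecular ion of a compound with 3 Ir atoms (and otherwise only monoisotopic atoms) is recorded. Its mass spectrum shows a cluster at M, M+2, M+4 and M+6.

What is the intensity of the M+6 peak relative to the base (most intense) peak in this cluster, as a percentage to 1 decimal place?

56.0%

Binomial terms of (0.3730 + 0.6270)^3: M 0.0519, M+2 0.2617, M+4 0.4399, M+6 0.2465 → M+4 is the base peak.
P(M+4) = C(3,2) × 0.3730^1 × 0.6270^2 = 3 × 0.3730 × 0.393129 = 0.439911 (base)
P(M+6) = C(3,3) × 0.3730^0 × 0.6270^3 = 1 × 1.0000 × 0.24649188 = 0.246492
Relative intensity = 0.246492 / 0.439911 × 100 = 56.0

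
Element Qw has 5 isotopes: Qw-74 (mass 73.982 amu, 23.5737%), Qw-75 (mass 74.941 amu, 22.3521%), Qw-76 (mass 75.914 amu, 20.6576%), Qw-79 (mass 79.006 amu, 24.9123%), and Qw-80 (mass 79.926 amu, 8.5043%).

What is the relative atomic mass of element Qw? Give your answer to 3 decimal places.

76.353 amu

Ar = Σ fᵢ·mᵢ = 0.235737 × 73.982 + 0.223521 × 74.941 + 0.206576 × 75.914 + 0.249123 × 79.006 + 0.085043 × 79.926
= 17.4403 + 16.7509 + 15.6820 + 19.6822 + 6.7971 = 76.3525 amu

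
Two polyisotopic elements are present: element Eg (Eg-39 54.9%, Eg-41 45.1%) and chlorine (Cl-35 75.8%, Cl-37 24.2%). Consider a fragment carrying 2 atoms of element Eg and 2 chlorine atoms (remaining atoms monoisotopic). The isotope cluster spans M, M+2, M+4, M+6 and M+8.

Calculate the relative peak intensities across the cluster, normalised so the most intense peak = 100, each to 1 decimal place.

Element Eg pattern (n=2): 0.301401 : 0.495198 : 0.203401
Chlorine pattern (n=2): 0.574564 : 0.366872 : 0.058564
Convolve the two distributions (both contribute in 2-u steps):
  M: 0.301401×0.574564 = 0.173174
  M+2: 0.301401×0.366872 + 0.495198×0.574564 = 0.395099
  M+4: 0.301401×0.058564 + 0.495198×0.366872 + 0.203401×0.574564 = 0.316192
  M+6: 0.495198×0.058564 + 0.203401×0.366872 = 0.103623
  M+8: 0.203401×0.058564 = 0.011912
Scale to base peak (0.395099) = 100: 43.8 : 100.0 : 80.0 : 26.2 : 3.0

43.8 : 100.0 : 80.0 : 26.2 : 3.0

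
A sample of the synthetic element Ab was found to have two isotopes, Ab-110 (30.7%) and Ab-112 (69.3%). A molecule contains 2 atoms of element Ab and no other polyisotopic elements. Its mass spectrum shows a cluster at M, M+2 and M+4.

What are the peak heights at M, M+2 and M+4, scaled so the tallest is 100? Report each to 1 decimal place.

Expanding (0.307 + 0.693)^2:
P(M) = 0.307^2 = 0.094249
P(M+2) = 2 × 0.307^1 × 0.693^1 = 0.425502
P(M+4) = 0.693^2 = 0.480249
The M+4 peak is largest (0.480249); scaling to 100 gives 19.6 : 88.6 : 100.0.

19.6 : 88.6 : 100.0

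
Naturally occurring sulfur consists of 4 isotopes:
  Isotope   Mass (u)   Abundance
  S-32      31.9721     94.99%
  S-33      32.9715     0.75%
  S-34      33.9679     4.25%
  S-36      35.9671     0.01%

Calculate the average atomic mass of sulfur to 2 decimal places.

32.06 u

Ar = Σ fᵢ·mᵢ = 0.9499 × 31.9721 + 0.0075 × 32.9715 + 0.0425 × 33.9679 + 0.0001 × 35.9671
= 30.37030 + 0.24729 + 1.44364 + 0.00360 = 32.06483 u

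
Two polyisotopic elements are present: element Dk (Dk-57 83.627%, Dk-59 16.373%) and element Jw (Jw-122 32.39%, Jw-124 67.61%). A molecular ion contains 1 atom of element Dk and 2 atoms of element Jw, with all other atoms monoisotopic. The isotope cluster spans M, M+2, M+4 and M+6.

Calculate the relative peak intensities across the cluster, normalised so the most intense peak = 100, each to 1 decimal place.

19.3 : 84.5 : 100.0 : 16.5

Element Dk pattern (n=1): 0.83627 : 0.16373
Element Jw pattern (n=2): 0.10491121 : 0.43797758 : 0.45711121
Convolve the two distributions (both contribute in 2-u steps):
  M: 0.83627×0.10491121 = 0.087734
  M+2: 0.83627×0.43797758 + 0.16373×0.10491121 = 0.383445
  M+4: 0.83627×0.45711121 + 0.16373×0.43797758 = 0.453978
  M+6: 0.16373×0.45711121 = 0.074843
Scale to base peak (0.453978) = 100: 19.3 : 84.5 : 100.0 : 16.5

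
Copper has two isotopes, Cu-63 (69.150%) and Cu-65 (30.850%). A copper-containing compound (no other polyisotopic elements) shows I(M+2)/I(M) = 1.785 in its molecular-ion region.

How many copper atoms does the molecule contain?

4

The M+2/M ratio from n Cu atoms is n · q/p = n · 0.30850/0.69150.
n = 1.785 × 0.69150/0.30850 = 4.00 ≈ 4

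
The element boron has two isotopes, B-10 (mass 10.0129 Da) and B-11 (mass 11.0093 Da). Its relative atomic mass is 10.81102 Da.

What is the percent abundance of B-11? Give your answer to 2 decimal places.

Writing the weighted mean with unknown fraction x of B-10:
10.0129·x + 11.0093·(1 − x) = 10.81102
(10.0129 − 11.0093)·x = 10.81102 − 11.0093
x = -0.19828 / -0.9964 = 0.19900 → 19.90% B-10, 80.10% B-11.

80.10%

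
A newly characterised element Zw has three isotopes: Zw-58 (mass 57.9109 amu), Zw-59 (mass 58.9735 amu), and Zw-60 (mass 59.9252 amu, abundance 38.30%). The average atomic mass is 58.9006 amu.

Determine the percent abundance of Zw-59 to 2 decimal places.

The remaining 61.70% is split between Zw-58 (fraction x) and Zw-59 (fraction 0.6170 − x).
Substituting: 57.9109x + 58.9735(0.6170 − x) = 35.9492484
(57.9109 − 58.9735)x = -0.4374011  ⇒  x = 0.41163, y = 0.20537
Zw-58: 41.16%, Zw-59: 20.54%.

20.54%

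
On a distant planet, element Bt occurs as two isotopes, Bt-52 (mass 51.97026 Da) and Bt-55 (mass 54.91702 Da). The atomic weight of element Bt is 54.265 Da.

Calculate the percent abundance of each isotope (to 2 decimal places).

Bt-52: 22.13%, Bt-55: 77.87%

Writing the weighted mean with unknown fraction x of Bt-52:
51.97026·x + 54.91702·(1 − x) = 54.265
(51.97026 − 54.91702)·x = 54.265 − 54.91702
x = -0.65202 / -2.94676 = 0.22127 → 22.13% Bt-52, 77.87% Bt-55.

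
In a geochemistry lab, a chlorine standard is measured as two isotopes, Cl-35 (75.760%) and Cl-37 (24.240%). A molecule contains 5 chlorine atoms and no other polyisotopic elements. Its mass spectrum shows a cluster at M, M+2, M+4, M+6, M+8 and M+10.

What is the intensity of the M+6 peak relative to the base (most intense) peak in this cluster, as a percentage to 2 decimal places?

(0.75760 + 0.24240)^5 gives M 0.2496, M+2 0.3993, M+4 0.2555, M+6 0.0817, M+8 0.0131, M+10 0.0008; the largest is M+2.
P(M+2) = C(5,1) × 0.75760^4 × 0.24240^1 = 5 × 0.32942751 × 0.2424 = 0.399266 (base)
P(M+6) = C(5,3) × 0.75760^2 × 0.24240^3 = 10 × 0.57395776 × 0.01424288 = 0.081748
Relative intensity = 0.081748 / 0.399266 × 100 = 20.47

20.47%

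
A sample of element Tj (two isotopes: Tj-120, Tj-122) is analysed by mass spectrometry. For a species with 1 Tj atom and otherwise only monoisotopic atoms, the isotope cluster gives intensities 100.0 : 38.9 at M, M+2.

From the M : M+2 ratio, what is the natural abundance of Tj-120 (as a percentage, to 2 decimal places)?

71.99%

Write p for the Tj-120 fraction. I(M+2)/I(M) = [C(1,1)·p^0·(1−p)] / p^1 = 1·(1−p)/p = 38.9/100.0 = 0.3890
(1−p)/p = 0.3890/1 = 0.3890  ⇒  p = 1/(1 + 0.3890) = 0.7199
Tj-120: 71.99%, Tj-122: 28.01%.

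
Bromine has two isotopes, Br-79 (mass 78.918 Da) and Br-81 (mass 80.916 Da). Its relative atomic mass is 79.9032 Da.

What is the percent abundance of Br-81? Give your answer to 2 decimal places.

49.31%

With x = fraction of Br-79 (so Br-81 is 1 − x):
78.918·x + 80.916·(1 − x) = 79.9032
(78.918 − 80.916)·x = 79.9032 − 80.916
x = -1.0128 / -1.998 = 0.50691 → 50.69% Br-79, 49.31% Br-81.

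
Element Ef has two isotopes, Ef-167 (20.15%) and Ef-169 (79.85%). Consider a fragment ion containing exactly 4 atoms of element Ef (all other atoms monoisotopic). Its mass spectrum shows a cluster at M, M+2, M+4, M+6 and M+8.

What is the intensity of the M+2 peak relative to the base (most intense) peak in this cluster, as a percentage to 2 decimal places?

(0.2015 + 0.7985)^4 gives M 0.0016, M+2 0.0261, M+4 0.1553, M+6 0.4104, M+8 0.4065; the largest is M+6.
P(M+6) = C(4,3) × 0.2015^1 × 0.7985^3 = 4 × 0.2015 × 0.5091254 = 0.410355 (base)
P(M+2) = C(4,1) × 0.2015^3 × 0.7985^1 = 4 × 0.00818135 × 0.7985 = 0.026131
Relative intensity = 0.026131 / 0.410355 × 100 = 6.37

6.37%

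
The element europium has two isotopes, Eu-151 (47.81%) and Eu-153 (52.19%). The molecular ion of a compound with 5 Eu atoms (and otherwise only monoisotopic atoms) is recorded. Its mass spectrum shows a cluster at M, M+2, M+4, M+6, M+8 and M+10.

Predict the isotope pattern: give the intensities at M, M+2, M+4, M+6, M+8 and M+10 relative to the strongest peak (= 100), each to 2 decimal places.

Expanding (0.4781 + 0.5219)^5:
P(M) = 0.4781^5 = 0.024980
P(M+2) = 5 × 0.4781^4 × 0.5219^1 = 0.136343
P(M+4) = 10 × 0.4781^3 × 0.5219^2 = 0.297667
P(M+6) = 10 × 0.4781^2 × 0.5219^3 = 0.324937
P(M+8) = 5 × 0.4781^1 × 0.5219^4 = 0.177353
P(M+10) = 0.5219^5 = 0.038720
The M+6 peak is largest (0.324937); scaling to 100 gives 7.69 : 41.96 : 91.61 : 100.00 : 54.58 : 11.92.

7.69 : 41.96 : 91.61 : 100.00 : 54.58 : 11.92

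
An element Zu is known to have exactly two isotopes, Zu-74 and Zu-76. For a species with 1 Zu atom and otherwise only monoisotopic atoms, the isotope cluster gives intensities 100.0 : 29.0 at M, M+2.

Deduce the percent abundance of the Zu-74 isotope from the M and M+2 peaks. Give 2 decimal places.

77.52%

Write p for the Zu-74 fraction. I(M+2)/I(M) = [C(1,1)·p^0·(1−p)] / p^1 = 1·(1−p)/p = 29.0/100.0 = 0.2900
(1−p)/p = 0.2900/1 = 0.2900  ⇒  p = 1/(1 + 0.2900) = 0.7752
Zu-74: 77.52%, Zu-76: 22.48%.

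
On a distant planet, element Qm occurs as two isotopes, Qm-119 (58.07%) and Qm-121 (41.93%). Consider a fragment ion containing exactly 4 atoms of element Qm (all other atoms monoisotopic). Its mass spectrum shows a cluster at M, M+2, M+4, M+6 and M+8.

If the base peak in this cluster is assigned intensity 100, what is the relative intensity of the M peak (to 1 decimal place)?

Term probabilities: M 0.1137, M+2 0.3284, M+4 0.3557, M+6 0.1712, M+8 0.0309. Base peak = M+4.
P(M+4) = C(4,2) × 0.5807^2 × 0.4193^2 = 6 × 0.33721249 × 0.17581249 = 0.355717 (base)
P(M) = C(4,0) × 0.5807^4 × 0.4193^0 = 1 × 0.11371226 × 1.0000 = 0.113712
Relative intensity = 0.113712 / 0.355717 × 100 = 32.0

32.0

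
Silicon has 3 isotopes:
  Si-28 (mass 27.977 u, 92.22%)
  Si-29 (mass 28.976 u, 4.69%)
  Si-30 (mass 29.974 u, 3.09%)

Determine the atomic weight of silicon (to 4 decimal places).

28.0856 u

The abundance-weighted mean is 0.9222 × 27.977 + 0.0469 × 28.976 + 0.0309 × 29.974
= 25.80039 + 1.35897 + 0.92620 = 28.08556 u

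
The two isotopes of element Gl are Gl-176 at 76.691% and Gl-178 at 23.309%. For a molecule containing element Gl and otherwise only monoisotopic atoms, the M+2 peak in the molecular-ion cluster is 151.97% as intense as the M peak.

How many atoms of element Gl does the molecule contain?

The M+2/M ratio from n Gl atoms is n · q/p = n · 0.23309/0.76691.
n = 1.5197 × 0.76691/0.23309 = 5.00 ≈ 5

5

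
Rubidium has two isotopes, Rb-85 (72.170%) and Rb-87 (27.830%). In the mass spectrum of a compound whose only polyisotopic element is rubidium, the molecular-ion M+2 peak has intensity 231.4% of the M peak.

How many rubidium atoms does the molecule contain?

6

For n independent Rb atoms, I(M+2)/I(M) = n · (abundance Rb-87) / (abundance Rb-85) = n · 0.27830/0.72170.
n = 2.314 × 0.72170/0.27830 = 6.00 ≈ 6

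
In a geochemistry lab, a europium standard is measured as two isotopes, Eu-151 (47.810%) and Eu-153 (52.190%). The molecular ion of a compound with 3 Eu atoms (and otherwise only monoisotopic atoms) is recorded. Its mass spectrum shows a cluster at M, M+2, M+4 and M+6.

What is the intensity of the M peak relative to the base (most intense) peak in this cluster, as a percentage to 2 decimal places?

(0.47810 + 0.52190)^3 gives M 0.1093, M+2 0.3579, M+4 0.3907, M+6 0.1422; the largest is M+4.
P(M+4) = C(3,2) × 0.47810^1 × 0.52190^2 = 3 × 0.4781 × 0.27237961 = 0.390674 (base)
P(M) = C(3,0) × 0.47810^3 × 0.52190^0 = 1 × 0.10928391 × 1.0000 = 0.109284
Relative intensity = 0.109284 / 0.390674 × 100 = 27.97

27.97%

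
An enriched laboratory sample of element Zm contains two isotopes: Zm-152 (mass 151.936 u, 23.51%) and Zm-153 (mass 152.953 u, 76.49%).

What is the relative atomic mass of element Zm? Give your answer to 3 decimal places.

The abundance-weighted mean is 0.2351 × 151.936 + 0.7649 × 152.953
= 35.7202 + 116.9937 = 152.7139 u

152.714 u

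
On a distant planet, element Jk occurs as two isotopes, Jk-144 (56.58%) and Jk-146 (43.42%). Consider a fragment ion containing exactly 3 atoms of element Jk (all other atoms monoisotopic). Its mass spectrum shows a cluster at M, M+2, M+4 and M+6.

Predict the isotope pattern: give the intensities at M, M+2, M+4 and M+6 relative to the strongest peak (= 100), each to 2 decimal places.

Each Jk atom is independently Jk-144 (p = 0.5658) or Jk-146 (q = 0.4342); the cluster is the binomial expansion (p + q)^3.
P(M) = 0.5658^3 = 0.181129
P(M+2) = 3 × 0.5658^2 × 0.4342^1 = 0.417001
P(M+4) = 3 × 0.5658^1 × 0.4342^2 = 0.320010
P(M+6) = 0.4342^3 = 0.081860
The M+2 peak is largest (0.417001); scaling to 100 gives 43.44 : 100.00 : 76.74 : 19.63.

43.44 : 100.00 : 76.74 : 19.63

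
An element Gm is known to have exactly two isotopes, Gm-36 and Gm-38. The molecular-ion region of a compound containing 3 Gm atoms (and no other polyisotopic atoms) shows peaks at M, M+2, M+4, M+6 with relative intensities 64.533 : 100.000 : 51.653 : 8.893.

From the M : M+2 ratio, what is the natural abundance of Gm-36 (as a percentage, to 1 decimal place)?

65.9%

If p is the fraction of Gm that is Gm-36, then I(M+2)/I(M) = [C(3,1)·p^2·(1−p)] / p^3 = 3·(1−p)/p = 100.000/64.533 = 1.5496
(1−p)/p = 1.5496/3 = 0.5165  ⇒  p = 1/(1 + 0.5165) = 0.6594
Gm-36: 65.9%, Gm-38: 34.1%.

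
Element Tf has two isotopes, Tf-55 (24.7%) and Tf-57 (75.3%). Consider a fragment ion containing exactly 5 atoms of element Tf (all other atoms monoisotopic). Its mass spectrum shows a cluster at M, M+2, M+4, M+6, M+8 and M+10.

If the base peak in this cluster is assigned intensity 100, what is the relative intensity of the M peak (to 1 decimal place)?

Binomial terms of (0.247 + 0.753)^5: M 0.0009, M+2 0.0140, M+4 0.0854, M+6 0.2605, M+8 0.3971, M+10 0.2421 → M+8 is the base peak.
P(M+8) = C(5,4) × 0.247^1 × 0.753^4 = 5 × 0.2470 × 0.32149921 = 0.397052 (base)
P(M) = C(5,0) × 0.247^5 × 0.753^0 = 1 × 0.00091936 × 1.0000 = 0.000919
Relative intensity = 0.000919 / 0.397052 × 100 = 0.2

0.2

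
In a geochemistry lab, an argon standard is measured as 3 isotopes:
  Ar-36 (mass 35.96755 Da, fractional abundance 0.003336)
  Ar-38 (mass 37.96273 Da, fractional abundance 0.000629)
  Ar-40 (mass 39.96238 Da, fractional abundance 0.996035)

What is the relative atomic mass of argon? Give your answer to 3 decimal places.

The abundance-weighted mean is 0.003336 × 35.96755 + 0.000629 × 37.96273 + 0.996035 × 39.96238
= 0.119988 + 0.023879 + 39.803929 = 39.947796 Da

39.948 Da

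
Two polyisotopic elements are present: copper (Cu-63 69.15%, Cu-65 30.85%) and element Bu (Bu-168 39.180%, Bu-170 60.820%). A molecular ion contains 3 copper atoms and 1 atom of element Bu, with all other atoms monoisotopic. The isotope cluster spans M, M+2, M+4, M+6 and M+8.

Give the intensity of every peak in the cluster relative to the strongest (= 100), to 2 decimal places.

34.59 : 100.00 : 92.53 : 35.14 : 4.77

Copper pattern (n=3): 0.33065611 : 0.44254842 : 0.19743483 : 0.02936064
Element Bu pattern (n=1): 0.3918 : 0.6082
Convolve the two distributions (both contribute in 2-u steps):
  M: 0.33065611×0.3918 = 0.129551
  M+2: 0.33065611×0.6082 + 0.44254842×0.3918 = 0.374496
  M+4: 0.44254842×0.6082 + 0.19743483×0.3918 = 0.346513
  M+6: 0.19743483×0.6082 + 0.02936064×0.3918 = 0.131583
  M+8: 0.02936064×0.6082 = 0.017857
Scale to base peak (0.374496) = 100: 34.59 : 100.00 : 92.53 : 35.14 : 4.77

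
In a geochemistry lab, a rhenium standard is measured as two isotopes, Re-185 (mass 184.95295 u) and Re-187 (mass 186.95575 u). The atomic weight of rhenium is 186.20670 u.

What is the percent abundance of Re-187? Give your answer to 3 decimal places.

Let x be the fractional abundance of Re-185; then Re-187 has abundance 1 − x.
184.95295·x + 186.95575·(1 − x) = 186.20670
(184.95295 − 186.95575)·x = 186.20670 − 186.95575
x = -0.74905 / -2.00280 = 0.37400 → 37.400% Re-185, 62.600% Re-187.

62.600%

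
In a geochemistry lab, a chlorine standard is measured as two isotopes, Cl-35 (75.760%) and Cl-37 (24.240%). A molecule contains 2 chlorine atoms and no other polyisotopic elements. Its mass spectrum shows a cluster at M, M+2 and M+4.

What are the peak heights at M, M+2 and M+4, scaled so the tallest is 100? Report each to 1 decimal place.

100.0 : 64.0 : 10.2

The 2 Cl atoms are independent, so intensities follow the terms of (0.75760 + 0.24240)^2.
P(M) = 0.75760^2 = 0.573958
P(M+2) = 2 × 0.75760^1 × 0.24240^1 = 0.367284
P(M+4) = 0.24240^2 = 0.058758
The M peak is largest (0.573958); scaling to 100 gives 100.0 : 64.0 : 10.2.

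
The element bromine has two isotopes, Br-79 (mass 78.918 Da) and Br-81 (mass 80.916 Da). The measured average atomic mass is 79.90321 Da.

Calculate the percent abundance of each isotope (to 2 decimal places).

Let x be the fractional abundance of Br-79; then Br-81 has abundance 1 − x.
78.918·x + 80.916·(1 − x) = 79.90321
(78.918 − 80.916)·x = 79.90321 − 80.916
x = -1.01279 / -1.998 = 0.50690 → 50.69% Br-79, 49.31% Br-81.

Br-79: 50.69%, Br-81: 49.31%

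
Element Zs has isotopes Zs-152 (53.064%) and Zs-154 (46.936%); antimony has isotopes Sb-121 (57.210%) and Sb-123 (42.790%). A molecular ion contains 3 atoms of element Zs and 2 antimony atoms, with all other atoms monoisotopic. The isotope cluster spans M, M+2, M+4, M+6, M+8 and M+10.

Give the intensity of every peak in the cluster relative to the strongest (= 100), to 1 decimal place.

14.5 : 60.3 : 100.0 : 82.7 : 34.2 : 5.6

Element Zs pattern (n=3): 0.14941698 : 0.39648549 : 0.35069808 : 0.10339945
Antimony pattern (n=2): 0.32729841 : 0.48960318 : 0.18309841
Convolve the two distributions (both contribute in 2-u steps):
  M: 0.14941698×0.32729841 = 0.048904
  M+2: 0.14941698×0.48960318 + 0.39648549×0.32729841 = 0.202924
  M+4: 0.14941698×0.18309841 + 0.39648549×0.48960318 + 0.35069808×0.32729841 = 0.336261
  M+6: 0.39648549×0.18309841 + 0.35069808×0.48960318 + 0.10339945×0.32729841 = 0.278141
  M+8: 0.35069808×0.18309841 + 0.10339945×0.48960318 = 0.114837
  M+10: 0.10339945×0.18309841 = 0.018932
Scale to base peak (0.336261) = 100: 14.5 : 60.3 : 100.0 : 82.7 : 34.2 : 5.6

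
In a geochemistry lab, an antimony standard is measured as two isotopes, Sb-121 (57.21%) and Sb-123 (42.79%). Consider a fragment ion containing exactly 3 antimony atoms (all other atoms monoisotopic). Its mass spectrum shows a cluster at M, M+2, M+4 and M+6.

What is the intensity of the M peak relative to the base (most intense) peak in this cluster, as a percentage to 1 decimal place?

Binomial terms of (0.5721 + 0.4279)^3: M 0.1872, M+2 0.4202, M+4 0.3143, M+6 0.0783 → M+2 is the base peak.
P(M+2) = C(3,1) × 0.5721^2 × 0.4279^1 = 3 × 0.32729841 × 0.4279 = 0.420153 (base)
P(M) = C(3,0) × 0.5721^3 × 0.4279^0 = 1 × 0.18724742 × 1.0000 = 0.187247
Relative intensity = 0.187247 / 0.420153 × 100 = 44.6

44.6%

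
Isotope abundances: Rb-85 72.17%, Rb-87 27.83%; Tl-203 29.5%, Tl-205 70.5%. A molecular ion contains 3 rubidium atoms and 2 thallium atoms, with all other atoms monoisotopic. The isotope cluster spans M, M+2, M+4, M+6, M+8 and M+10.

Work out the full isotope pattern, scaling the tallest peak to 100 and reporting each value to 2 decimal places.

Rubidium pattern (n=3): 0.37589809 : 0.43485841 : 0.16768892 : 0.02155458
Thallium pattern (n=2): 0.087025 : 0.41595 : 0.497025
Convolve the two distributions (both contribute in 2-u steps):
  M: 0.37589809×0.087025 = 0.032713
  M+2: 0.37589809×0.41595 + 0.43485841×0.087025 = 0.194198
  M+4: 0.37589809×0.497025 + 0.43485841×0.41595 + 0.16768892×0.087025 = 0.382303
  M+6: 0.43485841×0.497025 + 0.16768892×0.41595 + 0.02155458×0.087025 = 0.287761
  M+8: 0.16768892×0.497025 + 0.02155458×0.41595 = 0.092311
  M+10: 0.02155458×0.497025 = 0.010713
Scale to base peak (0.382303) = 100: 8.56 : 50.80 : 100.00 : 75.27 : 24.15 : 2.80

8.56 : 50.80 : 100.00 : 75.27 : 24.15 : 2.80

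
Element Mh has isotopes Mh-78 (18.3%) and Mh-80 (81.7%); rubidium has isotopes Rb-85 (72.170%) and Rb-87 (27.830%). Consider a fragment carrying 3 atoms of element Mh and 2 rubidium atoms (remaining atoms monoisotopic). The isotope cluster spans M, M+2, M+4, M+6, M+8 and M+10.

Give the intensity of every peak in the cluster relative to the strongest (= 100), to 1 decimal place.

Element Mh pattern (n=3): 0.00612849 : 0.08208154 : 0.36645146 : 0.54533851
Rubidium pattern (n=2): 0.52085089 : 0.40169822 : 0.07745089
Convolve the two distributions (both contribute in 2-u steps):
  M: 0.00612849×0.52085089 = 0.003192
  M+2: 0.00612849×0.40169822 + 0.08208154×0.52085089 = 0.045214
  M+4: 0.00612849×0.07745089 + 0.08208154×0.40169822 + 0.36645146×0.52085089 = 0.224313
  M+6: 0.08208154×0.07745089 + 0.36645146×0.40169822 + 0.54533851×0.52085089 = 0.437600
  M+8: 0.36645146×0.07745089 + 0.54533851×0.40169822 = 0.247444
  M+10: 0.54533851×0.07745089 = 0.042237
Scale to base peak (0.437600) = 100: 0.7 : 10.3 : 51.3 : 100.0 : 56.5 : 9.7

0.7 : 10.3 : 51.3 : 100.0 : 56.5 : 9.7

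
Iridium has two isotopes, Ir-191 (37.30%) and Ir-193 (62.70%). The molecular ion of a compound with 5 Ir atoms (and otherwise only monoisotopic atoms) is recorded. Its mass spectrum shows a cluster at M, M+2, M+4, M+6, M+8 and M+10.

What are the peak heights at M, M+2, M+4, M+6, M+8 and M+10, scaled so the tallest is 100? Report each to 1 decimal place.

The 5 Ir atoms are independent, so intensities follow the terms of (0.3730 + 0.6270)^5.
P(M) = 0.3730^5 = 0.007220
P(M+2) = 5 × 0.3730^4 × 0.6270^1 = 0.060684
P(M+4) = 10 × 0.3730^3 × 0.6270^2 = 0.204015
P(M+6) = 10 × 0.3730^2 × 0.6270^3 = 0.342942
P(M+8) = 5 × 0.3730^1 × 0.6270^4 = 0.288237
P(M+10) = 0.6270^5 = 0.096903
The M+6 peak is largest (0.342942); scaling to 100 gives 2.1 : 17.7 : 59.5 : 100.0 : 84.0 : 28.3.

2.1 : 17.7 : 59.5 : 100.0 : 84.0 : 28.3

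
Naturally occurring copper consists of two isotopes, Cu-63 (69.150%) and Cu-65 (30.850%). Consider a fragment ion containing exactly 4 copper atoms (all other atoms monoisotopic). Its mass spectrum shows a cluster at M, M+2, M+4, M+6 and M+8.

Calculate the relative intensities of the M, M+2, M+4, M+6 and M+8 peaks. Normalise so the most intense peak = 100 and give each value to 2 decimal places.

Each Cu atom is independently Cu-63 (p = 0.69150) or Cu-65 (q = 0.30850); the cluster is the binomial expansion (p + q)^4.
P(M) = 0.69150^4 = 0.228649
P(M+2) = 4 × 0.69150^3 × 0.30850^1 = 0.408030
P(M+4) = 6 × 0.69150^2 × 0.30850^2 = 0.273052
P(M+6) = 4 × 0.69150^1 × 0.30850^3 = 0.081212
P(M+8) = 0.30850^4 = 0.009058
The M+2 peak is largest (0.408030); scaling to 100 gives 56.04 : 100.00 : 66.92 : 19.90 : 2.22.

56.04 : 100.00 : 66.92 : 19.90 : 2.22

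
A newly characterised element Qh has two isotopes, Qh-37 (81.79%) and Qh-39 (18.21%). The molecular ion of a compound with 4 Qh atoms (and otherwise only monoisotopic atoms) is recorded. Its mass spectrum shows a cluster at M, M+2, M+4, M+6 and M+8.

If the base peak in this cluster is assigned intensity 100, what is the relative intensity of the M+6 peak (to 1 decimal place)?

4.4

Term probabilities: M 0.4475, M+2 0.3985, M+4 0.1331, M+6 0.0198, M+8 0.0011. Base peak = M.
P(M) = C(4,0) × 0.8179^4 × 0.1821^0 = 1 × 0.44750803 × 1.0000 = 0.447508 (base)
P(M+6) = C(4,3) × 0.8179^1 × 0.1821^3 = 4 × 0.8179 × 0.00603851 = 0.019756
Relative intensity = 0.019756 / 0.447508 × 100 = 4.4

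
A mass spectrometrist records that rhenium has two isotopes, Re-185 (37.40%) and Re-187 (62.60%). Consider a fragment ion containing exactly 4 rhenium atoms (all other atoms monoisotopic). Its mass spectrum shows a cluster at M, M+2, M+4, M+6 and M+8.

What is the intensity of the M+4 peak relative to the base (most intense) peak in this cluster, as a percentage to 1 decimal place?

Term probabilities: M 0.0196, M+2 0.1310, M+4 0.3289, M+6 0.3670, M+8 0.1536. Base peak = M+6.
P(M+6) = C(4,3) × 0.3740^1 × 0.6260^3 = 4 × 0.3740 × 0.24531438 = 0.366990 (base)
P(M+4) = C(4,2) × 0.3740^2 × 0.6260^2 = 6 × 0.139876 × 0.391876 = 0.328884
Relative intensity = 0.328884 / 0.366990 × 100 = 89.6

89.6%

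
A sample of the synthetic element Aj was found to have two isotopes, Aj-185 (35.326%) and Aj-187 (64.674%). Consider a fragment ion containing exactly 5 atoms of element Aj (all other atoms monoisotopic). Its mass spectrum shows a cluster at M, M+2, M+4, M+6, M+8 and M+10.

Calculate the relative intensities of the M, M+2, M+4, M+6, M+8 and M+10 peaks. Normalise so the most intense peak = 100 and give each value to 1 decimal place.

Each Aj atom is independently Aj-185 (p = 0.35326) or Aj-187 (q = 0.64674); the cluster is the binomial expansion (p + q)^5.
P(M) = 0.35326^5 = 0.005501
P(M+2) = 5 × 0.35326^4 × 0.64674^1 = 0.050359
P(M+4) = 10 × 0.35326^3 × 0.64674^2 = 0.184392
P(M+6) = 10 × 0.35326^2 × 0.64674^3 = 0.337581
P(M+8) = 5 × 0.35326^1 × 0.64674^4 = 0.309018
P(M+10) = 0.64674^5 = 0.113148
The M+6 peak is largest (0.337581); scaling to 100 gives 1.6 : 14.9 : 54.6 : 100.0 : 91.5 : 33.5.

1.6 : 14.9 : 54.6 : 100.0 : 91.5 : 33.5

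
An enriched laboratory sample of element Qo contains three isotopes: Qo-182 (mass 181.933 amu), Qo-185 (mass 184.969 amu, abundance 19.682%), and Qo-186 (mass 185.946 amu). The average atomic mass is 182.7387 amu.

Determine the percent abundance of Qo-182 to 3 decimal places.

Let x and y be the fractions of Qo-182 and Qo-186. Then x + y = 1 − 0.19682 = 0.80318 and 181.933x + 185.946y = 182.7387 − 0.19682×184.969 = 146.33310142.
Substituting: 181.933x + 185.946(0.80318 − x) = 146.33310142
(181.933 − 185.946)x = -3.01500686  ⇒  x = 0.75131, y = 0.05187
Qo-182: 75.131%, Qo-186: 5.187%.

75.131%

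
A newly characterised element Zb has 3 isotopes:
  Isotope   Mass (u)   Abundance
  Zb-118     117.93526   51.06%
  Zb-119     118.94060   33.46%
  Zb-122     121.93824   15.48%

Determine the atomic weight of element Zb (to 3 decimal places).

118.891 u

The abundance-weighted mean is 0.5106 × 117.93526 + 0.3346 × 118.94060 + 0.1548 × 121.93824
= 60.217744 + 39.797525 + 18.876040 = 118.891309 u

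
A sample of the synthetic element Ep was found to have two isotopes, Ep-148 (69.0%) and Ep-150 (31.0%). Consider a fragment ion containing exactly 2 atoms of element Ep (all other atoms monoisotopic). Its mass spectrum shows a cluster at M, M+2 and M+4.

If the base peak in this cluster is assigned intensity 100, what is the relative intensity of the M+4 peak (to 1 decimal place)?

20.2

Binomial terms of (0.690 + 0.310)^2: M 0.4761, M+2 0.4278, M+4 0.0961 → M is the base peak.
P(M) = C(2,0) × 0.690^2 × 0.310^0 = 1 × 0.4761 × 1.0000 = 0.476100 (base)
P(M+4) = C(2,2) × 0.690^0 × 0.310^2 = 1 × 1.0000 × 0.0961 = 0.096100
Relative intensity = 0.096100 / 0.476100 × 100 = 20.2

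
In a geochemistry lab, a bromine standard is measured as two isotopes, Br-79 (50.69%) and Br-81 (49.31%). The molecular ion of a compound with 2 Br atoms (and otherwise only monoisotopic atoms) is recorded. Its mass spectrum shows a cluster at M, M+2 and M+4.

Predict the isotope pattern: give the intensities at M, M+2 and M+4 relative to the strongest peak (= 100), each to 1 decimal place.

51.4 : 100.0 : 48.6

Expanding (0.5069 + 0.4931)^2:
P(M) = 0.5069^2 = 0.256948
P(M+2) = 2 × 0.5069^1 × 0.4931^1 = 0.499905
P(M+4) = 0.4931^2 = 0.243148
The M+2 peak is largest (0.499905); scaling to 100 gives 51.4 : 100.0 : 48.6.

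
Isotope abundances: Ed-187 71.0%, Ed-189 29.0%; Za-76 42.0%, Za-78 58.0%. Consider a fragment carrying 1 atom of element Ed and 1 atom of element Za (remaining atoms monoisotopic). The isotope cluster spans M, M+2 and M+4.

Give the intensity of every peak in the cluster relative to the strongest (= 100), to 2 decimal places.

55.88 : 100.00 : 31.52

Element Ed pattern (n=1): 0.7100 : 0.2900
Element Za pattern (n=1): 0.4200 : 0.5800
Convolve the two distributions (both contribute in 2-u steps):
  M: 0.7100×0.4200 = 0.298200
  M+2: 0.7100×0.5800 + 0.2900×0.4200 = 0.533600
  M+4: 0.2900×0.5800 = 0.168200
Scale to base peak (0.533600) = 100: 55.88 : 100.00 : 31.52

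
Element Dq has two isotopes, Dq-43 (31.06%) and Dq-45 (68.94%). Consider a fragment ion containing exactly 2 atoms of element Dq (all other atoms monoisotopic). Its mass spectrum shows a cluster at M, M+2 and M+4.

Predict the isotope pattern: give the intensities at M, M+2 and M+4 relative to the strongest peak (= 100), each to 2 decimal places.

20.30 : 90.11 : 100.00

Expanding (0.3106 + 0.6894)^2:
P(M) = 0.3106^2 = 0.096472
P(M+2) = 2 × 0.3106^1 × 0.6894^1 = 0.428255
P(M+4) = 0.6894^2 = 0.475272
The M+4 peak is largest (0.475272); scaling to 100 gives 20.30 : 90.11 : 100.00.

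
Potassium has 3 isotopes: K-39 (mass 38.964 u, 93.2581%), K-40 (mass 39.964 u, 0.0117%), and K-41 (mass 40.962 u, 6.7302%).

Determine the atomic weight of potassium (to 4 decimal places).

The abundance-weighted mean is 0.932581 × 38.964 + 0.000117 × 39.964 + 0.067302 × 40.962
= 36.33709 + 0.00468 + 2.75682 = 39.09859 u

39.0986 u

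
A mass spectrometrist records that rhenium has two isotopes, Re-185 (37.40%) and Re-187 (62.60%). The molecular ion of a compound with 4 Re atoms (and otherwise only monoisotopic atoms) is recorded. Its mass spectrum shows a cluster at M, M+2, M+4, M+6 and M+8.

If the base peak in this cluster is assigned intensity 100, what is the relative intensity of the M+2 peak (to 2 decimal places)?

35.69

(0.3740 + 0.6260)^4 gives M 0.0196, M+2 0.1310, M+4 0.3289, M+6 0.3670, M+8 0.1536; the largest is M+6.
P(M+6) = C(4,3) × 0.3740^1 × 0.6260^3 = 4 × 0.3740 × 0.24531438 = 0.366990 (base)
P(M+2) = C(4,1) × 0.3740^3 × 0.6260^1 = 4 × 0.05231362 × 0.6260 = 0.130993
Relative intensity = 0.130993 / 0.366990 × 100 = 35.69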